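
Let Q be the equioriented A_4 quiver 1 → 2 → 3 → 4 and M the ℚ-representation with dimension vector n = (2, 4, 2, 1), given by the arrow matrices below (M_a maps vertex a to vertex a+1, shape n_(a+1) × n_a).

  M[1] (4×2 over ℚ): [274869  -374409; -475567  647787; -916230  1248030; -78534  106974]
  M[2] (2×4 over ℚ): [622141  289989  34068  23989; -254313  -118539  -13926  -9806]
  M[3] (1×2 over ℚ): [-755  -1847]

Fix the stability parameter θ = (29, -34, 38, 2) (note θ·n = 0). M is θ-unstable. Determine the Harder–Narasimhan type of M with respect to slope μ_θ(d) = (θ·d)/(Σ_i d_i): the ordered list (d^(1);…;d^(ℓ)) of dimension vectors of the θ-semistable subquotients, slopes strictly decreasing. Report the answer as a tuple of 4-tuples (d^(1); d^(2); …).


Interval decomposition of M: I[1,1], I[1,2], I[2,2], I[2,3], I[2,4].
HN type (ℓ=5): μ^(1)=38; μ^(2)=29; μ^(3)=20; μ^(4)=-5/2; μ^(5)=-34

((0, 0, 1, 0); (1, 0, 0, 0); (0, 0, 1, 1); (1, 1, 0, 0); (0, 3, 0, 0))


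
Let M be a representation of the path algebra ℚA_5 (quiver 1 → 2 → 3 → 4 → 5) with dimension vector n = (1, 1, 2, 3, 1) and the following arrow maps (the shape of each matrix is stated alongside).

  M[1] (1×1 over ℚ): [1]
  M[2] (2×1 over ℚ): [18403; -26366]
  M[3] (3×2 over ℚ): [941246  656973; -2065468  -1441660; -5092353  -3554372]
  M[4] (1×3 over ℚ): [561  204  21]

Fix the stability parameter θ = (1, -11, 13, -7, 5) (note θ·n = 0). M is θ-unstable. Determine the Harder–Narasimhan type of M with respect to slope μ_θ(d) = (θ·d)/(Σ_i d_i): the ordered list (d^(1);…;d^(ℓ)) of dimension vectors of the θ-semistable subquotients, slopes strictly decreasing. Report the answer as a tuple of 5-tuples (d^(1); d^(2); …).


Barcode: M ≅ I[1,5], I[3,4], I[4,4]. HN layers by μ_θ (4 steps, strictly decreasing):
  μ^(1)=5; μ^(2)=3; μ^(3)=-5; μ^(4)=-7

((0, 0, 0, 0, 1); (0, 0, 2, 2, 0); (1, 1, 0, 0, 0); (0, 0, 0, 1, 0))


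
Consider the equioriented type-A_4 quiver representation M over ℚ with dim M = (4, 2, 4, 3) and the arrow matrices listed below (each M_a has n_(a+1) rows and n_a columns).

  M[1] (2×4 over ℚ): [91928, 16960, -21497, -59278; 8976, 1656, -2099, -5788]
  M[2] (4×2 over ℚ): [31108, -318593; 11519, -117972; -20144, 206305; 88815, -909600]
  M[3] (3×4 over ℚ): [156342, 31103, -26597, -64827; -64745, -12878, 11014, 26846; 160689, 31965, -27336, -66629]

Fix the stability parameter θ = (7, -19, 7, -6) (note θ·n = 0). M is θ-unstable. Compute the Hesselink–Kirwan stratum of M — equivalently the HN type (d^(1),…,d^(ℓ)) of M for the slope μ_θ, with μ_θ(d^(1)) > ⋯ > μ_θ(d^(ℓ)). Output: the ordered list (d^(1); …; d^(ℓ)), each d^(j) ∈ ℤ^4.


Interval decomposition of M: I[1,1]^2, I[1,3], I[1,4], I[3,4]^2.
HN type (ℓ=3): μ^(1)=7; μ^(2)=1/2; μ^(3)=-6

((2, 0, 1, 0); (0, 0, 3, 3); (2, 2, 0, 0))


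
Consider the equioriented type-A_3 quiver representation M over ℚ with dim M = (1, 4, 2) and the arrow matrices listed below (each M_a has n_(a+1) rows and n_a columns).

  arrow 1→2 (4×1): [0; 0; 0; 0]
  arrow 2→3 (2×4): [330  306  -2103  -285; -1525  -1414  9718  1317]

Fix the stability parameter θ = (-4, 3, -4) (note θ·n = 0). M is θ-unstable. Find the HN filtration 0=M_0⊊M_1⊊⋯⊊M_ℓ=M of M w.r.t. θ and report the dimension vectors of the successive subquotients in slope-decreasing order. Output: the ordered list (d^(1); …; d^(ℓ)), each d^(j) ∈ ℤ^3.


Barcode: M ≅ I[1,1], I[2,2]^2, I[2,3]^2. HN layers by μ_θ (3 steps, strictly decreasing):
  μ^(1)=3; μ^(2)=-1/2; μ^(3)=-4

((0, 2, 0); (0, 2, 2); (1, 0, 0))


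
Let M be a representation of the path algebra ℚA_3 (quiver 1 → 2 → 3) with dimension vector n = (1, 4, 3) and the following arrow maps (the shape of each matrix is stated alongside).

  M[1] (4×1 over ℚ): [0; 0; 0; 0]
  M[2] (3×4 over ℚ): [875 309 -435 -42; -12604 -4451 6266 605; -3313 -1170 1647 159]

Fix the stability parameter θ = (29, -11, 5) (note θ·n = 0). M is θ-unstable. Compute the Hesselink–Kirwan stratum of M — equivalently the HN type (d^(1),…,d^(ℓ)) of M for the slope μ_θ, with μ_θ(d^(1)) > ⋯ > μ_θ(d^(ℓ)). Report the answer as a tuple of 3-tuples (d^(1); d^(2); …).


Via rank(M_{q-1}∘⋯∘M_p): M ≅ I[1,1], I[2,2]^2, I[2,3]^2, I[3,3].
μ_θ-semistable layers: μ^(1)=29; μ^(2)=5; μ^(3)=-11

((1, 0, 0); (0, 0, 3); (0, 4, 0))


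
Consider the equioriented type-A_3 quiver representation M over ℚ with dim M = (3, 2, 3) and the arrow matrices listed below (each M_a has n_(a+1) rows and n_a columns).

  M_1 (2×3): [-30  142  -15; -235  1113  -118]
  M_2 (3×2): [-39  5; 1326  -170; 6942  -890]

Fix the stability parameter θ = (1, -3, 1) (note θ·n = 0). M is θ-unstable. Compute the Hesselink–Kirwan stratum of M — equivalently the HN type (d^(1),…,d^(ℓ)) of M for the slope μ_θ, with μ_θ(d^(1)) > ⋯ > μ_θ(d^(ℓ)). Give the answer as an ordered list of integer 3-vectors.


Barcode: M ≅ I[1,1], I[1,2], I[1,3], I[3,3]^2. HN layers by μ_θ (2 steps, strictly decreasing):
  μ^(1)=1; μ^(2)=-1

((1, 0, 3); (2, 2, 0))


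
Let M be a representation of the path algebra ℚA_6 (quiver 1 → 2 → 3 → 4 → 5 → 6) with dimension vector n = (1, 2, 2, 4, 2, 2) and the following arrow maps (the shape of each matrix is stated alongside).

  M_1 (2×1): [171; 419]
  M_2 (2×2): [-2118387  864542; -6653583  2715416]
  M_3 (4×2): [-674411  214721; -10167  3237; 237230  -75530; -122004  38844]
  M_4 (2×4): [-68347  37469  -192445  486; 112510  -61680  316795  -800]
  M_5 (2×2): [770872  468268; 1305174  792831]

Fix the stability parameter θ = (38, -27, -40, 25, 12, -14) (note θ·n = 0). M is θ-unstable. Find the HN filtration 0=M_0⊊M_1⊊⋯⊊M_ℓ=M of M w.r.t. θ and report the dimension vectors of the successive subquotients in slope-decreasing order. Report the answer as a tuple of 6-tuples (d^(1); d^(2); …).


Interval decomposition of M: I[1,3], I[2,4], I[4,4], I[4,5], I[4,6], I[6,6].
HN type (ℓ=6): μ^(1)=25; μ^(2)=37/2; μ^(3)=23/3; μ^(4)=-29/3; μ^(5)=-14; μ^(6)=-67/2

((0, 0, 0, 2, 0, 0); (0, 0, 0, 1, 1, 0); (0, 0, 0, 1, 1, 1); (1, 1, 1, 0, 0, 0); (0, 0, 0, 0, 0, 1); (0, 1, 1, 0, 0, 0))


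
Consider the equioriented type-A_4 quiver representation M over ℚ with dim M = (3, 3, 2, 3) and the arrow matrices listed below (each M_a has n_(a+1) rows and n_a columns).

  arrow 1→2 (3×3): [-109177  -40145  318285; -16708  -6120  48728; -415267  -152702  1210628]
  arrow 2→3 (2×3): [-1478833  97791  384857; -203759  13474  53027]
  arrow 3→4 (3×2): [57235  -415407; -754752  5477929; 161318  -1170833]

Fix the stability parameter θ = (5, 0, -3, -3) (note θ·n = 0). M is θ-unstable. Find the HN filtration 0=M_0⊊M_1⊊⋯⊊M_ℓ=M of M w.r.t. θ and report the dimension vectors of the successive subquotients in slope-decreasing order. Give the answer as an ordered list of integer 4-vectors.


Via rank(M_{q-1}∘⋯∘M_p): M ≅ I[1,2], I[1,4]^2, I[4,4].
μ_θ-semistable layers: μ^(1)=5/2; μ^(2)=-1/4; μ^(3)=-3

((1, 1, 0, 0); (2, 2, 2, 2); (0, 0, 0, 1))


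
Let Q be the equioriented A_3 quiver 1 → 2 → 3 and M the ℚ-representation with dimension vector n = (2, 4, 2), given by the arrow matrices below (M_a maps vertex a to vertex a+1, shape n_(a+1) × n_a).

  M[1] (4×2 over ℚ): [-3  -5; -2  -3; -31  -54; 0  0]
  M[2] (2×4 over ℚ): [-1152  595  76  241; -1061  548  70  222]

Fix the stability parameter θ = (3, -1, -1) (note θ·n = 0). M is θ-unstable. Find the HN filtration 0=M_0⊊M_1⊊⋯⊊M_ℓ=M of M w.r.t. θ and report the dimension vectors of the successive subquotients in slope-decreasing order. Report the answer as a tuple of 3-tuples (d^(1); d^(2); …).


Via rank(M_{q-1}∘⋯∘M_p): M ≅ I[1,3]^2, I[2,2]^2.
μ_θ-semistable layers: μ^(1)=1/3; μ^(2)=-1

((2, 2, 2); (0, 2, 0))


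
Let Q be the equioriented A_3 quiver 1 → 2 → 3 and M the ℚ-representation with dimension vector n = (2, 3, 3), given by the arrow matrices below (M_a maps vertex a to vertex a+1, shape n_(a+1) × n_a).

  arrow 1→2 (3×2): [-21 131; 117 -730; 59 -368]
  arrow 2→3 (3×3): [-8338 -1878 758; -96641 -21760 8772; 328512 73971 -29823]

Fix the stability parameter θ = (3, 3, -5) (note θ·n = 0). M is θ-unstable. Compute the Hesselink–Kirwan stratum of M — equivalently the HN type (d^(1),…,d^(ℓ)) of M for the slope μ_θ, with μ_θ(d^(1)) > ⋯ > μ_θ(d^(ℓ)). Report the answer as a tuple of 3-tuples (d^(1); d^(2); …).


Barcode: M ≅ I[1,2], I[1,3], I[2,3], I[3,3]. HN layers by μ_θ (4 steps, strictly decreasing):
  μ^(1)=3; μ^(2)=1/3; μ^(3)=-1; μ^(4)=-5

((1, 1, 0); (1, 1, 1); (0, 1, 1); (0, 0, 1))


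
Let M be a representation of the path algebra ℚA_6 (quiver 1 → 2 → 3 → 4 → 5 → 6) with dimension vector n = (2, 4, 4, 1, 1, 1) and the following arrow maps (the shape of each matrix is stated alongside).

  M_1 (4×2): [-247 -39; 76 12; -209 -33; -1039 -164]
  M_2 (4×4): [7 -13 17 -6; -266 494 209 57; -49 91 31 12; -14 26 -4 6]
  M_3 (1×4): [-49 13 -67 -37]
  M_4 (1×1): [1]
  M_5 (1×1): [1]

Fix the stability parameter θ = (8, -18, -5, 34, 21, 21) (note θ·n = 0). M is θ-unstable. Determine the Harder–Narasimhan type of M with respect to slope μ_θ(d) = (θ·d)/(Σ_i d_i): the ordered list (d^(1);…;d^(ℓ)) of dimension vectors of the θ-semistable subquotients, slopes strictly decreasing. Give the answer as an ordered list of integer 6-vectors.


Barcode: M ≅ I[1,2], I[1,6], I[2,2], I[2,3], I[3,3]^2. HN layers by μ_θ (3 steps, strictly decreasing):
  μ^(1)=76/3; μ^(2)=-5; μ^(3)=-18

((0, 0, 0, 1, 1, 1); (2, 2, 4, 0, 0, 0); (0, 2, 0, 0, 0, 0))


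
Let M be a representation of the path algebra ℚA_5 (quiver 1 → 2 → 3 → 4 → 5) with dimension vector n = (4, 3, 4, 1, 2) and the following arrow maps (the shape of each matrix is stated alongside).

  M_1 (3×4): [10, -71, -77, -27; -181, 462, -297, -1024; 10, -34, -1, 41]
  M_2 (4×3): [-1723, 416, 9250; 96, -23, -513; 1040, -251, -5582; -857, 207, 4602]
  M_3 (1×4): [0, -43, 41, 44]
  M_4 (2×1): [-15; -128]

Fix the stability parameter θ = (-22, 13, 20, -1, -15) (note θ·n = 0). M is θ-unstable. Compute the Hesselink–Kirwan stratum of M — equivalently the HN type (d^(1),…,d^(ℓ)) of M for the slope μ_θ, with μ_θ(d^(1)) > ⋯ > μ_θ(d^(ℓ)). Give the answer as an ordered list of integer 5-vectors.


Barcode: M ≅ I[1,1], I[1,3]^2, I[1,5], I[3,3], I[5,5]. HN layers by μ_θ (5 steps, strictly decreasing):
  μ^(1)=20; μ^(2)=13; μ^(3)=17/4; μ^(4)=-15; μ^(5)=-22

((0, 0, 3, 0, 0); (0, 2, 0, 0, 0); (0, 1, 1, 1, 1); (0, 0, 0, 0, 1); (4, 0, 0, 0, 0))


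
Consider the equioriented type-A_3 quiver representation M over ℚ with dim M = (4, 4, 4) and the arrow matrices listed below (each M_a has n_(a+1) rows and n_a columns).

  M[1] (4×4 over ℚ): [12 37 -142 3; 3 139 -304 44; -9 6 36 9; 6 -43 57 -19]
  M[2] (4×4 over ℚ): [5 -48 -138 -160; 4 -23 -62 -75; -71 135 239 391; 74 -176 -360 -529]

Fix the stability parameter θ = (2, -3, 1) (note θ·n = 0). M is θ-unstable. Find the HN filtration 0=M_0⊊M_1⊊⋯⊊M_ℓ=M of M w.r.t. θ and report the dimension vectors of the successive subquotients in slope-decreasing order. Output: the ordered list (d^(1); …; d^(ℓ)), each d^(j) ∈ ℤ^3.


Interval decomposition of M: I[1,1], I[1,3]^3, I[2,3].
HN type (ℓ=4): μ^(1)=2; μ^(2)=1; μ^(3)=-1/2; μ^(4)=-3

((1, 0, 0); (0, 0, 4); (3, 3, 0); (0, 1, 0))


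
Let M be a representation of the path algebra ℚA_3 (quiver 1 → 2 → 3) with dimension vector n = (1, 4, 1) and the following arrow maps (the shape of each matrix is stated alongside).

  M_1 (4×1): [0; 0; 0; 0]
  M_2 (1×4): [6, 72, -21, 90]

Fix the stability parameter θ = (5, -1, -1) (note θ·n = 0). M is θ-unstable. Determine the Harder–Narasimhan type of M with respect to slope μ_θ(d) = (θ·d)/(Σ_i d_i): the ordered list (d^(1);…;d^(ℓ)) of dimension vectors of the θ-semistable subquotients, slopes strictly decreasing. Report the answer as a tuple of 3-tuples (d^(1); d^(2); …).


Barcode: M ≅ I[1,1], I[2,2]^3, I[2,3]. HN layers by μ_θ (2 steps, strictly decreasing):
  μ^(1)=5; μ^(2)=-1

((1, 0, 0); (0, 4, 1))


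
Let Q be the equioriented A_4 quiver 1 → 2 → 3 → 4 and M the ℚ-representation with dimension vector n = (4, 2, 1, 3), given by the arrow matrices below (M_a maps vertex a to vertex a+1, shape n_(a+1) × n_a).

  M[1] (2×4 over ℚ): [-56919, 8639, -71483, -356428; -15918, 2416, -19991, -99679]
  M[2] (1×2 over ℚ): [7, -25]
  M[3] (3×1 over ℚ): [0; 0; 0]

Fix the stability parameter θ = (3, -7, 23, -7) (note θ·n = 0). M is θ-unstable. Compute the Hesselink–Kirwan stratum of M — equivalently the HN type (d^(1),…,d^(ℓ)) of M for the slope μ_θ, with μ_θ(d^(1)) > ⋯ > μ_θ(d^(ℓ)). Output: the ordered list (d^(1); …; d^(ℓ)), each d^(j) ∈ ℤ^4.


Interval decomposition of M: I[1,1]^2, I[1,2], I[1,3], I[4,4]^3.
HN type (ℓ=4): μ^(1)=23; μ^(2)=3; μ^(3)=-2; μ^(4)=-7

((0, 0, 1, 0); (2, 0, 0, 0); (2, 2, 0, 0); (0, 0, 0, 3))


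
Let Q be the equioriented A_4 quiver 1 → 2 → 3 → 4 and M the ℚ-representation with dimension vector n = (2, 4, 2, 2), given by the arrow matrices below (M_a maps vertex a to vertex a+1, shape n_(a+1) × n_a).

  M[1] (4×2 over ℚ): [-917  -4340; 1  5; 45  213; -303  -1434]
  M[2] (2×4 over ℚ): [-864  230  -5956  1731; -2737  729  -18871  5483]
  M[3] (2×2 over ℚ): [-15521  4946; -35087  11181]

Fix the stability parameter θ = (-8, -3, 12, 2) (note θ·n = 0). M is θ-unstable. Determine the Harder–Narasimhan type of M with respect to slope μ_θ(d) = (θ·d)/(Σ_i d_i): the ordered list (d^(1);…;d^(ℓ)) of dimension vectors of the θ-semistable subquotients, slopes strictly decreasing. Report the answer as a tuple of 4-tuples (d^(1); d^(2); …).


Interval decomposition of M: I[1,4]^2, I[2,2]^2.
HN type (ℓ=3): μ^(1)=7; μ^(2)=-3; μ^(3)=-8

((0, 0, 2, 2); (0, 4, 0, 0); (2, 0, 0, 0))


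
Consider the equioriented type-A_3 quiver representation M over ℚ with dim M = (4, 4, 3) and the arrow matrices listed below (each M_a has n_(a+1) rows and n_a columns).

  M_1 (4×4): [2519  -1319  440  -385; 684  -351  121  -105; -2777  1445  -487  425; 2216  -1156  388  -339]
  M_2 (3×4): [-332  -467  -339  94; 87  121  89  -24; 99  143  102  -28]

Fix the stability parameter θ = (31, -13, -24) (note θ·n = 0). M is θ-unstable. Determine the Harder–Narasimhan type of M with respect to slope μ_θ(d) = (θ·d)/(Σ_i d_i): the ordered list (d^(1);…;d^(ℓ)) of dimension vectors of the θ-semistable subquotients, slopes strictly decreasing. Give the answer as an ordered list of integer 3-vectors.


Barcode: M ≅ I[1,2], I[1,3]^3. HN layers by μ_θ (2 steps, strictly decreasing):
  μ^(1)=9; μ^(2)=-2

((1, 1, 0); (3, 3, 3))


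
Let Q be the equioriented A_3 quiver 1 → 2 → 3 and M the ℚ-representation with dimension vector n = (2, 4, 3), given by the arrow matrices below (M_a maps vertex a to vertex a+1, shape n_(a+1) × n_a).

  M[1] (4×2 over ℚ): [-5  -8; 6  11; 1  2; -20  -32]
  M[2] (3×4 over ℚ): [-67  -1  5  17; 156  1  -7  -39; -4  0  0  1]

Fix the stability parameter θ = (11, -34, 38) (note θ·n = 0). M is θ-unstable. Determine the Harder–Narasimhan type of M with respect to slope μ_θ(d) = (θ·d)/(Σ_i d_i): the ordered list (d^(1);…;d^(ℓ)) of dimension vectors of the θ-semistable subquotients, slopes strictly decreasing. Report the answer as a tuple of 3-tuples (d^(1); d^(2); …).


Interval decomposition of M: I[1,3]^2, I[2,2], I[2,3].
HN type (ℓ=3): μ^(1)=38; μ^(2)=-23/2; μ^(3)=-34

((0, 0, 3); (2, 2, 0); (0, 2, 0))


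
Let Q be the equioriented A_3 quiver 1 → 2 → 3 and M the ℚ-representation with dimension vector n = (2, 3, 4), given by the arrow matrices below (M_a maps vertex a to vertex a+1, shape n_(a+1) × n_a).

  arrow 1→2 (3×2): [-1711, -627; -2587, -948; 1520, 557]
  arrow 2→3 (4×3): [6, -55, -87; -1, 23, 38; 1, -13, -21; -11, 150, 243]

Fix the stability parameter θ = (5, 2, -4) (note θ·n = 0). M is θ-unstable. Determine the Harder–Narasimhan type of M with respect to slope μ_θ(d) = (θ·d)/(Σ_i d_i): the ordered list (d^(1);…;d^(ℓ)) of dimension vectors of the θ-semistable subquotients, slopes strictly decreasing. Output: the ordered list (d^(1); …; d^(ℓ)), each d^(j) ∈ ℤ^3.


Via rank(M_{q-1}∘⋯∘M_p): M ≅ I[1,3]^2, I[2,3], I[3,3].
μ_θ-semistable layers: μ^(1)=1; μ^(2)=-1; μ^(3)=-4

((2, 2, 2); (0, 1, 1); (0, 0, 1))


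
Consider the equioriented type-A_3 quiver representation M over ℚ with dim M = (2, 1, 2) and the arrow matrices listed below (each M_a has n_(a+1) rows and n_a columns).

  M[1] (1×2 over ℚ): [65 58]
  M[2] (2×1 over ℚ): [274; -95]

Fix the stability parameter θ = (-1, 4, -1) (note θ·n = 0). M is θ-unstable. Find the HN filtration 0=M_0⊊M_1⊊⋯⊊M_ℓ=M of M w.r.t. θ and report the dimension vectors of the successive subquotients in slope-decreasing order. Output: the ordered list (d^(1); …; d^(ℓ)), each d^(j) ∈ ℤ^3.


Interval decomposition of M: I[1,1], I[1,3], I[3,3].
HN type (ℓ=2): μ^(1)=3/2; μ^(2)=-1

((0, 1, 1); (2, 0, 1))


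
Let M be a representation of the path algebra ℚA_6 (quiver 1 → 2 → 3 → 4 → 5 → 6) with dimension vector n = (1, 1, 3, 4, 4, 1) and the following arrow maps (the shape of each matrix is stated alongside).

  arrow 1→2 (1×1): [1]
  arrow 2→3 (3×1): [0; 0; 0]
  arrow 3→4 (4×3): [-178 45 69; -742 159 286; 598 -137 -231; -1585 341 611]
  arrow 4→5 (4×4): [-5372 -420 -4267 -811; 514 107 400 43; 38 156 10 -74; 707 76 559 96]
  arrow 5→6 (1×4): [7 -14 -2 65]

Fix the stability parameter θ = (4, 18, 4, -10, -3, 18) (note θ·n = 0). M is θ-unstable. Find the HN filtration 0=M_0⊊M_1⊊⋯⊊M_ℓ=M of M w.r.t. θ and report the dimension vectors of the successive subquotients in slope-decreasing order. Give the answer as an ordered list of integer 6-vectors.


Via rank(M_{q-1}∘⋯∘M_p): M ≅ I[1,2], I[3,5]^2, I[3,6], I[4,5].
μ_θ-semistable layers: μ^(1)=18; μ^(2)=4; μ^(3)=-3; μ^(4)=-10

((0, 1, 0, 0, 0, 1); (1, 0, 0, 0, 0, 0); (0, 0, 3, 3, 4, 0); (0, 0, 0, 1, 0, 0))


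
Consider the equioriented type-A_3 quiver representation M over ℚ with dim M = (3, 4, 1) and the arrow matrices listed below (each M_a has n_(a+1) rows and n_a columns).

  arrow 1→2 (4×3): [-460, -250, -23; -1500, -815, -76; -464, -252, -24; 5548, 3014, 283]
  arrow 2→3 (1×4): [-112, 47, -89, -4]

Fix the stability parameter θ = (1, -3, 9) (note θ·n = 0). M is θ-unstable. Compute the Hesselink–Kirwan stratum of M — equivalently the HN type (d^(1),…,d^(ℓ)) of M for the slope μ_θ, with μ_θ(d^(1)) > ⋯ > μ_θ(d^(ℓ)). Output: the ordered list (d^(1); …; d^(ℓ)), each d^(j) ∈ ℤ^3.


Barcode: M ≅ I[1,1], I[1,2], I[1,3], I[2,2]^2. HN layers by μ_θ (4 steps, strictly decreasing):
  μ^(1)=9; μ^(2)=1; μ^(3)=-1; μ^(4)=-3

((0, 0, 1); (1, 0, 0); (2, 2, 0); (0, 2, 0))


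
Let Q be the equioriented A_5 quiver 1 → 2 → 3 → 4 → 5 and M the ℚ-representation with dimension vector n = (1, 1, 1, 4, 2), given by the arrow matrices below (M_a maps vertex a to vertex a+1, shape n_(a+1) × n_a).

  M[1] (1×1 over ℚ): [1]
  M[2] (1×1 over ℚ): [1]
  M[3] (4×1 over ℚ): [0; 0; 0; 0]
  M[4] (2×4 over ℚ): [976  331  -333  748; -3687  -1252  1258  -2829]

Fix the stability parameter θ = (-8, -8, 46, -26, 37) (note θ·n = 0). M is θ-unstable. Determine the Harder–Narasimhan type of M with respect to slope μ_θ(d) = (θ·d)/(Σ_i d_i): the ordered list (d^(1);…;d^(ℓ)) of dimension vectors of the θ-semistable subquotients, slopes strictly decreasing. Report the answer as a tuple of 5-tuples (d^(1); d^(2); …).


Barcode: M ≅ I[1,3], I[4,4]^2, I[4,5]^2. HN layers by μ_θ (4 steps, strictly decreasing):
  μ^(1)=46; μ^(2)=37; μ^(3)=-8; μ^(4)=-26

((0, 0, 1, 0, 0); (0, 0, 0, 0, 2); (1, 1, 0, 0, 0); (0, 0, 0, 4, 0))


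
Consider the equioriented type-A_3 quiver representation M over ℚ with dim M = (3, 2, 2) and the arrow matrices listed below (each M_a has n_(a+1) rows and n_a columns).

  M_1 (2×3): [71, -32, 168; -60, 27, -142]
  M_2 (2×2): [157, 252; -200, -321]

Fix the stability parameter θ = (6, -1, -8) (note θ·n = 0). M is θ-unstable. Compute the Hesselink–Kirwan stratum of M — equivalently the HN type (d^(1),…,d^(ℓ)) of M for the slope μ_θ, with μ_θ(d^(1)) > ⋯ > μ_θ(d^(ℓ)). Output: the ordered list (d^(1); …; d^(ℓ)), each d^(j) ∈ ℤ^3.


Interval decomposition of M: I[1,1], I[1,3]^2.
HN type (ℓ=2): μ^(1)=6; μ^(2)=-1

((1, 0, 0); (2, 2, 2))


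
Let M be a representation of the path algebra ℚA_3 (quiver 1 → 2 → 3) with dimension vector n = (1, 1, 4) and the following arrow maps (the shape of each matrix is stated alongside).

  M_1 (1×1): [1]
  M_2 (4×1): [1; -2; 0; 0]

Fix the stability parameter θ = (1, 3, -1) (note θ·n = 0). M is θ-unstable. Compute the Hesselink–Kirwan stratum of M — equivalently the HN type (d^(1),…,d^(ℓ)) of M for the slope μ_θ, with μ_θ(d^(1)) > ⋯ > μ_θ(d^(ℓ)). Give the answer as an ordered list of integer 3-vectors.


Barcode: M ≅ I[1,3], I[3,3]^3. HN layers by μ_θ (2 steps, strictly decreasing):
  μ^(1)=1; μ^(2)=-1

((1, 1, 1); (0, 0, 3))


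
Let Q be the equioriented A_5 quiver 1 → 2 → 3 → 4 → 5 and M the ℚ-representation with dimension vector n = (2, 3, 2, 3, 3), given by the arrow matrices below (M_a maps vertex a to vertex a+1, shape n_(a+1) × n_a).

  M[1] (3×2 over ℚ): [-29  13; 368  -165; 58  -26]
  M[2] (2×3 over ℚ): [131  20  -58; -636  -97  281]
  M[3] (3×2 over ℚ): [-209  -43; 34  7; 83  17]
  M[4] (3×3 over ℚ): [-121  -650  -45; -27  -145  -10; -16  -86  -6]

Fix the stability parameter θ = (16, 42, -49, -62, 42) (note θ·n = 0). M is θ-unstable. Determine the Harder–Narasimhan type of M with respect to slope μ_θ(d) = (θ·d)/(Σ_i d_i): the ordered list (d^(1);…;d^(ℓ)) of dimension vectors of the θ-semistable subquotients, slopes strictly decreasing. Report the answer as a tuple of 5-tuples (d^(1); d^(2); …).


Barcode: M ≅ I[1,4], I[1,5], I[2,2], I[4,5], I[5,5]. HN layers by μ_θ (3 steps, strictly decreasing):
  μ^(1)=42; μ^(2)=-53/4; μ^(3)=-62

((0, 1, 0, 0, 3); (2, 2, 2, 2, 0); (0, 0, 0, 1, 0))


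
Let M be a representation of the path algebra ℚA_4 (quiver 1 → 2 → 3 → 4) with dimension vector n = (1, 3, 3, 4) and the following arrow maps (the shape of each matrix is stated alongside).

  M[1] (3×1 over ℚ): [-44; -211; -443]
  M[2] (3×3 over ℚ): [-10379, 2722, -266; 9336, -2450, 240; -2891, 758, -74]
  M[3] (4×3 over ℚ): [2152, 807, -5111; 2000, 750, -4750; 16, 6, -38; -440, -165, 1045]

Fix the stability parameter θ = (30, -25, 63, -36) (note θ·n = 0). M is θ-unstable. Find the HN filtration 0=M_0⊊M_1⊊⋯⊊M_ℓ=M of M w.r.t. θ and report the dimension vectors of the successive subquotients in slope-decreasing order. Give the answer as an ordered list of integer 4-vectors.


Barcode: M ≅ I[1,4], I[2,2], I[2,3], I[3,3], I[4,4]^3. HN layers by μ_θ (5 steps, strictly decreasing):
  μ^(1)=63; μ^(2)=27/2; μ^(3)=5/2; μ^(4)=-25; μ^(5)=-36

((0, 0, 2, 0); (0, 0, 1, 1); (1, 1, 0, 0); (0, 2, 0, 0); (0, 0, 0, 3))


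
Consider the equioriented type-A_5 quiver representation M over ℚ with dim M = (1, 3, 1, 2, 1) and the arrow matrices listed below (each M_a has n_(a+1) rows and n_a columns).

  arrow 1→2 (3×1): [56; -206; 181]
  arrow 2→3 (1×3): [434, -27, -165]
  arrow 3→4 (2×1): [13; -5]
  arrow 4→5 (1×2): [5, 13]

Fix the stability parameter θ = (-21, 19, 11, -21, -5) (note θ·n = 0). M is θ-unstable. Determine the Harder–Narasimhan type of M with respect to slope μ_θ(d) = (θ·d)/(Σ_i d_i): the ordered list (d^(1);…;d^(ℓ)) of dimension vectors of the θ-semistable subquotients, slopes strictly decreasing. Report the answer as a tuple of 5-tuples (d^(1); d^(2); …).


Barcode: M ≅ I[1,4], I[2,2]^2, I[4,5]. HN layers by μ_θ (4 steps, strictly decreasing):
  μ^(1)=19; μ^(2)=3; μ^(3)=-5; μ^(4)=-21

((0, 2, 0, 0, 0); (0, 1, 1, 1, 0); (0, 0, 0, 0, 1); (1, 0, 0, 1, 0))


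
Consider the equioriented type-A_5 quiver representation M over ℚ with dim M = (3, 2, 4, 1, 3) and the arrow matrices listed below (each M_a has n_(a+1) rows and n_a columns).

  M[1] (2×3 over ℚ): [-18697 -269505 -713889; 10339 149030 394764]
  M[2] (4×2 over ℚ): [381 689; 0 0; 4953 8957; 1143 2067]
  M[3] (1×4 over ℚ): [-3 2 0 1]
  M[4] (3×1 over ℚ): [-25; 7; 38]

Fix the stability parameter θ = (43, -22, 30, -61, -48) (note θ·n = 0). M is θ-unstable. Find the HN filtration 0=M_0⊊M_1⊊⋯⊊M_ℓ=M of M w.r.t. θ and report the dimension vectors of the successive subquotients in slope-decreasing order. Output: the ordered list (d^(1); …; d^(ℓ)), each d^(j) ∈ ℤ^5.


Interval decomposition of M: I[1,1], I[1,2], I[1,3], I[3,3]^2, I[3,5], I[5,5]^2.
HN type (ℓ=5): μ^(1)=43; μ^(2)=30; μ^(3)=21/2; μ^(4)=-79/3; μ^(5)=-48

((1, 0, 0, 0, 0); (0, 0, 3, 0, 0); (2, 2, 0, 0, 0); (0, 0, 1, 1, 1); (0, 0, 0, 0, 2))


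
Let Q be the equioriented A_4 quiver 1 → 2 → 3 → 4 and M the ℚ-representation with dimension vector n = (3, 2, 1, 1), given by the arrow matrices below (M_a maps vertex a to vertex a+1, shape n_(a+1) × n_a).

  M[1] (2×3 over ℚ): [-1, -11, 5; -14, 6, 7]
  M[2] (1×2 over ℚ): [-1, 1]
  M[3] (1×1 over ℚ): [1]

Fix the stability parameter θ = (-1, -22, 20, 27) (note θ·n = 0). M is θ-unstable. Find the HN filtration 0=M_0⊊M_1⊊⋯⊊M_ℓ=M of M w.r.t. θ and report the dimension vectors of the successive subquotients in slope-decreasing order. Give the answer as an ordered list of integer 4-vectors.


Interval decomposition of M: I[1,1], I[1,2], I[1,4].
HN type (ℓ=4): μ^(1)=27; μ^(2)=20; μ^(3)=-1; μ^(4)=-23/2

((0, 0, 0, 1); (0, 0, 1, 0); (1, 0, 0, 0); (2, 2, 0, 0))


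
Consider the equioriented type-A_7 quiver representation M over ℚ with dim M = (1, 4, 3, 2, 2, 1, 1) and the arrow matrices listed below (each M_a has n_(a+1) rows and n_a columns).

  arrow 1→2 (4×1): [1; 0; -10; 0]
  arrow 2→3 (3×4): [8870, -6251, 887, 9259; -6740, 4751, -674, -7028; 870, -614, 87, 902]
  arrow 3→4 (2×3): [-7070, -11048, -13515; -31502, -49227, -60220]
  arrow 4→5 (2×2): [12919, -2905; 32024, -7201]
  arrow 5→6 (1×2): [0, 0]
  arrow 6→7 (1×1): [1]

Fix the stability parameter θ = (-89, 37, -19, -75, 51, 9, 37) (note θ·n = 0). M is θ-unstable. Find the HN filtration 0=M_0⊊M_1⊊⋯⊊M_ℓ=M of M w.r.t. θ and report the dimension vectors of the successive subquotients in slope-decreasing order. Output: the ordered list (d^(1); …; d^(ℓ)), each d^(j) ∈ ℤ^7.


Barcode: M ≅ I[1,2], I[2,3], I[2,5]^2, I[6,7]. HN layers by μ_θ (5 steps, strictly decreasing):
  μ^(1)=51; μ^(2)=37; μ^(3)=9; μ^(4)=-19; μ^(5)=-89

((0, 0, 0, 0, 2, 0, 0); (0, 1, 0, 0, 0, 0, 1); (0, 1, 1, 0, 0, 1, 0); (0, 2, 2, 2, 0, 0, 0); (1, 0, 0, 0, 0, 0, 0))


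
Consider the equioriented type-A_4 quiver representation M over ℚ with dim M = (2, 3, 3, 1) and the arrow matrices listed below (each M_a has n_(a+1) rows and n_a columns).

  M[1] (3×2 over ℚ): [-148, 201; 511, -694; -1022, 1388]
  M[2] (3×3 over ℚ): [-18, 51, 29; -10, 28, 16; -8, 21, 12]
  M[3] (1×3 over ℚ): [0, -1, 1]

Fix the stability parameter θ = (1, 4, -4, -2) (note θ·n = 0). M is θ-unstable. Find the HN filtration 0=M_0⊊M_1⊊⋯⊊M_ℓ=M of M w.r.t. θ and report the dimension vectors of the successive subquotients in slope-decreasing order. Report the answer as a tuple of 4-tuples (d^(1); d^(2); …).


Interval decomposition of M: I[1,3], I[1,4], I[2,3].
HN type (ℓ=3): μ^(1)=1/3; μ^(2)=0; μ^(3)=-1/4

((1, 1, 1, 0); (0, 1, 1, 0); (1, 1, 1, 1))


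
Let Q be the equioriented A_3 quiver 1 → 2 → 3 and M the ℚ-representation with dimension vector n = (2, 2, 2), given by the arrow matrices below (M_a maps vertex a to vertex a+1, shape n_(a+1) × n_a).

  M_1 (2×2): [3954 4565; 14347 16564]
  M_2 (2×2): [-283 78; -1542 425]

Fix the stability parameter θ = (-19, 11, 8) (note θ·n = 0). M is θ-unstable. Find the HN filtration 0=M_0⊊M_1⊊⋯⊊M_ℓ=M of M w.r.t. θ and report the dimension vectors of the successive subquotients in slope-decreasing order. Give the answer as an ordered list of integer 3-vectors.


Via rank(M_{q-1}∘⋯∘M_p): M ≅ I[1,3]^2.
μ_θ-semistable layers: μ^(1)=19/2; μ^(2)=-19

((0, 2, 2); (2, 0, 0))


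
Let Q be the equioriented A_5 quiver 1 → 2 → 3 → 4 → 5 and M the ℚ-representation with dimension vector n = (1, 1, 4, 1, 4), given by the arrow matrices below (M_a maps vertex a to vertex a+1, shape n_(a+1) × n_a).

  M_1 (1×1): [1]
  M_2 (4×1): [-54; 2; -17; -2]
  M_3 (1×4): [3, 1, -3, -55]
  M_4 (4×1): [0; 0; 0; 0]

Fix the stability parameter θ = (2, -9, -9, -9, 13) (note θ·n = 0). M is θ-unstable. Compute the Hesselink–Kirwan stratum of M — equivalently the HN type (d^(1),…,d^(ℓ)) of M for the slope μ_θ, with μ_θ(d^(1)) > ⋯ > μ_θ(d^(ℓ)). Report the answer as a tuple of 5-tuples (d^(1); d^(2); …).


Barcode: M ≅ I[1,4], I[3,3]^3, I[5,5]^4. HN layers by μ_θ (3 steps, strictly decreasing):
  μ^(1)=13; μ^(2)=-25/4; μ^(3)=-9

((0, 0, 0, 0, 4); (1, 1, 1, 1, 0); (0, 0, 3, 0, 0))


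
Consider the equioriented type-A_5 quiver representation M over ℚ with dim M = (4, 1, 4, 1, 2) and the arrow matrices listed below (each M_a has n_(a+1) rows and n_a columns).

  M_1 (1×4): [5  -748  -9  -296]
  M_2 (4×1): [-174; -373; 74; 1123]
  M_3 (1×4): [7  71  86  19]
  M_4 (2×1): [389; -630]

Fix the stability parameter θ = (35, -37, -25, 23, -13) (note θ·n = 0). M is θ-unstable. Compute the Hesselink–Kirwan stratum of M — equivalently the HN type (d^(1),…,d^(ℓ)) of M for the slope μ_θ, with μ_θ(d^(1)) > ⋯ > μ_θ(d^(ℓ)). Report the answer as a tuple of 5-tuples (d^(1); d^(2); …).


Barcode: M ≅ I[1,1]^3, I[1,3], I[3,3]^2, I[3,5], I[5,5]. HN layers by μ_θ (5 steps, strictly decreasing):
  μ^(1)=35; μ^(2)=5; μ^(3)=-9; μ^(4)=-13; μ^(5)=-25

((3, 0, 0, 0, 0); (0, 0, 0, 1, 1); (1, 1, 1, 0, 0); (0, 0, 0, 0, 1); (0, 0, 3, 0, 0))


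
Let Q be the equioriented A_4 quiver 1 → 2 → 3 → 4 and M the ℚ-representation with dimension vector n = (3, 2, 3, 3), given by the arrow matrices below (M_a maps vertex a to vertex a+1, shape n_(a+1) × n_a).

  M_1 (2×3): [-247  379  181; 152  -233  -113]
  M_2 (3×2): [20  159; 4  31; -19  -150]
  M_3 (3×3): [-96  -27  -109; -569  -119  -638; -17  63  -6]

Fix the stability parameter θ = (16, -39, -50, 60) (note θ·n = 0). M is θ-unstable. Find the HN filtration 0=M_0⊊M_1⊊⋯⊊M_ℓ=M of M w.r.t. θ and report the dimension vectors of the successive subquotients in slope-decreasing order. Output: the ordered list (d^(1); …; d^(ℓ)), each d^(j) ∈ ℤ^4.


Barcode: M ≅ I[1,1], I[1,4]^2, I[3,4]. HN layers by μ_θ (4 steps, strictly decreasing):
  μ^(1)=60; μ^(2)=16; μ^(3)=-73/3; μ^(4)=-50

((0, 0, 0, 3); (1, 0, 0, 0); (2, 2, 2, 0); (0, 0, 1, 0))


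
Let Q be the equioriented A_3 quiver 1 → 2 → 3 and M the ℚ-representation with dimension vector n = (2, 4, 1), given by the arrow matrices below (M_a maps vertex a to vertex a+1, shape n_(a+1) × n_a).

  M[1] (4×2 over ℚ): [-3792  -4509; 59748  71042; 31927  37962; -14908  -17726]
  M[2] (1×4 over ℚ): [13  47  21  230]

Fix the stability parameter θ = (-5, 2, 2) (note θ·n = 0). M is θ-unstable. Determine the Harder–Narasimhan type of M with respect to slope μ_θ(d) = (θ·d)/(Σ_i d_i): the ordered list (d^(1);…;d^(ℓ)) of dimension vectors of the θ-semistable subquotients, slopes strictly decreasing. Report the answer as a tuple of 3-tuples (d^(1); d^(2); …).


Interval decomposition of M: I[1,2], I[1,3], I[2,2]^2.
HN type (ℓ=2): μ^(1)=2; μ^(2)=-5

((0, 4, 1); (2, 0, 0))


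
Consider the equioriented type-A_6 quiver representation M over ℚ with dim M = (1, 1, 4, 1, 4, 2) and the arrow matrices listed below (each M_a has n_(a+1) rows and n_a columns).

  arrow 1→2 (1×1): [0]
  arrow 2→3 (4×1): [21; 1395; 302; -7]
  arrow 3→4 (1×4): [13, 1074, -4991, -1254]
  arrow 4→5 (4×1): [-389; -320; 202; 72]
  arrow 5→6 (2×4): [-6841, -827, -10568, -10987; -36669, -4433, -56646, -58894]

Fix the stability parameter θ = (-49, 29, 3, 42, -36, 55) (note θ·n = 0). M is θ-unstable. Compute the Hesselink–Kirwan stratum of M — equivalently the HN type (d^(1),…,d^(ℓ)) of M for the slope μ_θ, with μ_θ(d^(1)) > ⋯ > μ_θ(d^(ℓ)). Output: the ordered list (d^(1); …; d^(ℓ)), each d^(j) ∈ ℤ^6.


Barcode: M ≅ I[1,1], I[2,6], I[3,3]^3, I[5,5]^2, I[5,6]. HN layers by μ_θ (5 steps, strictly decreasing):
  μ^(1)=55; μ^(2)=19/2; μ^(3)=3; μ^(4)=-36; μ^(5)=-49

((0, 0, 0, 0, 0, 2); (0, 1, 1, 1, 1, 0); (0, 0, 3, 0, 0, 0); (0, 0, 0, 0, 3, 0); (1, 0, 0, 0, 0, 0))


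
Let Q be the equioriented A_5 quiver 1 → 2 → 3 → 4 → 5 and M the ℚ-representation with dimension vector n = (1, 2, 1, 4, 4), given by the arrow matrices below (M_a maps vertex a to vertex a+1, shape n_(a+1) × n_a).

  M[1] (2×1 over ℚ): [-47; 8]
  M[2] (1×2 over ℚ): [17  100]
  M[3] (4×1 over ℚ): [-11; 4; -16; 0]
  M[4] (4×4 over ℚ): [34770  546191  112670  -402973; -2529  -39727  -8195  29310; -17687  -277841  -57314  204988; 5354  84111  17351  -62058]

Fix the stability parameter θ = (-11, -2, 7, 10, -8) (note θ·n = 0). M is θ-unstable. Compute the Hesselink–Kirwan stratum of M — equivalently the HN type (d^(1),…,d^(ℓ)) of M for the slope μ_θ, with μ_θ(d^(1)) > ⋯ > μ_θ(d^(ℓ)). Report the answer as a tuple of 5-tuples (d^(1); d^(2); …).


Via rank(M_{q-1}∘⋯∘M_p): M ≅ I[1,5], I[2,2], I[4,5]^3.
μ_θ-semistable layers: μ^(1)=3; μ^(2)=1; μ^(3)=-2; μ^(4)=-11

((0, 0, 1, 1, 1); (0, 0, 0, 3, 3); (0, 2, 0, 0, 0); (1, 0, 0, 0, 0))


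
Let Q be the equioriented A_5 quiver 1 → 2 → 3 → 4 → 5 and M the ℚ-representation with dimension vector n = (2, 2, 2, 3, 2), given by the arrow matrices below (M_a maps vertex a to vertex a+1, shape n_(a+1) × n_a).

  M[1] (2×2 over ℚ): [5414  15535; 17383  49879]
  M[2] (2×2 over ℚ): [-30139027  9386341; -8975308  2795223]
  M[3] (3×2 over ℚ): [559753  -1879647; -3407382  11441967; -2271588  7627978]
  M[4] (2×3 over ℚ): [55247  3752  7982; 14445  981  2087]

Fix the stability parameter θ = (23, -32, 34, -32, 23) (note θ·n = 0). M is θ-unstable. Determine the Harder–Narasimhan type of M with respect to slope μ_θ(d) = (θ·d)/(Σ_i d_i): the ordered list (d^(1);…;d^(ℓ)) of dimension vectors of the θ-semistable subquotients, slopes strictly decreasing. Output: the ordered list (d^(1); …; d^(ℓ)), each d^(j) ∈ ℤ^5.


Via rank(M_{q-1}∘⋯∘M_p): M ≅ I[1,5]^2, I[4,4].
μ_θ-semistable layers: μ^(1)=23; μ^(2)=1; μ^(3)=-9/2; μ^(4)=-32

((0, 0, 0, 0, 2); (0, 0, 2, 2, 0); (2, 2, 0, 0, 0); (0, 0, 0, 1, 0))


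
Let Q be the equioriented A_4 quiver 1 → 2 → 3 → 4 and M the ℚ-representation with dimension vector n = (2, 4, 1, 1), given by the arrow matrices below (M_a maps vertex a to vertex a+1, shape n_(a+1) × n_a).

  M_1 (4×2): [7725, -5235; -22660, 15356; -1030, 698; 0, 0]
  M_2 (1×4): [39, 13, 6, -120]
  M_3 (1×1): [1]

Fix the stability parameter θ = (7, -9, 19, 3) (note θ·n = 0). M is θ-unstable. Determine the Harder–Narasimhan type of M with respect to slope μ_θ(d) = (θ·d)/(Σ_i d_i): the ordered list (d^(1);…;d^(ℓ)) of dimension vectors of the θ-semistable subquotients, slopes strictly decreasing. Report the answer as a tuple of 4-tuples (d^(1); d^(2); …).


Interval decomposition of M: I[1,1], I[1,4], I[2,2]^3.
HN type (ℓ=4): μ^(1)=11; μ^(2)=7; μ^(3)=-1; μ^(4)=-9

((0, 0, 1, 1); (1, 0, 0, 0); (1, 1, 0, 0); (0, 3, 0, 0))


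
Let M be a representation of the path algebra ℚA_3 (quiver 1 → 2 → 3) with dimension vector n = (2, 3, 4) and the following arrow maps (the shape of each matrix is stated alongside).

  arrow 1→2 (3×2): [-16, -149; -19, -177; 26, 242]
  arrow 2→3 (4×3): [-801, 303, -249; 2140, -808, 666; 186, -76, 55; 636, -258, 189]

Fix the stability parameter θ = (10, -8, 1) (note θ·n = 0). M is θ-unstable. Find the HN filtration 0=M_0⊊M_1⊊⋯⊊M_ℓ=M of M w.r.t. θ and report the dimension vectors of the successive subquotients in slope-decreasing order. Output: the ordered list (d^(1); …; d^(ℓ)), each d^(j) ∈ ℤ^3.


Interval decomposition of M: I[1,2], I[1,3], I[2,3], I[3,3]^2.
HN type (ℓ=2): μ^(1)=1; μ^(2)=-8

((2, 2, 4); (0, 1, 0))


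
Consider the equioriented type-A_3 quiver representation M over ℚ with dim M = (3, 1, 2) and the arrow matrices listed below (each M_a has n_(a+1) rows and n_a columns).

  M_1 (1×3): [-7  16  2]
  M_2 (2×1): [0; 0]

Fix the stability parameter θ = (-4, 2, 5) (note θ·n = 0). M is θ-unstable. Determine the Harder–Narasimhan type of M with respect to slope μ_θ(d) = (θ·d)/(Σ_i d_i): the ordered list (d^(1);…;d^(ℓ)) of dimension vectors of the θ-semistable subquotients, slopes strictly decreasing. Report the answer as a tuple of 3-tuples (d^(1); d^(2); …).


Interval decomposition of M: I[1,1]^2, I[1,2], I[3,3]^2.
HN type (ℓ=3): μ^(1)=5; μ^(2)=2; μ^(3)=-4

((0, 0, 2); (0, 1, 0); (3, 0, 0))


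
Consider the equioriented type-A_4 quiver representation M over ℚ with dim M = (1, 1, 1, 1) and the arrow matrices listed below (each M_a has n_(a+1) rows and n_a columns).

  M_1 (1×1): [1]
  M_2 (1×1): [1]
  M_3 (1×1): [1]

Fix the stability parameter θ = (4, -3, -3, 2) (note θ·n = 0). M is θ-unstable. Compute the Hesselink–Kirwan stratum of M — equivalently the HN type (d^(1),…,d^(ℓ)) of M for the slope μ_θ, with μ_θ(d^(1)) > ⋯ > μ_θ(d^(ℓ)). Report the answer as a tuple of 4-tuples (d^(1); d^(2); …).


Interval decomposition of M: I[1,4].
HN type (ℓ=2): μ^(1)=2; μ^(2)=-2/3

((0, 0, 0, 1); (1, 1, 1, 0))


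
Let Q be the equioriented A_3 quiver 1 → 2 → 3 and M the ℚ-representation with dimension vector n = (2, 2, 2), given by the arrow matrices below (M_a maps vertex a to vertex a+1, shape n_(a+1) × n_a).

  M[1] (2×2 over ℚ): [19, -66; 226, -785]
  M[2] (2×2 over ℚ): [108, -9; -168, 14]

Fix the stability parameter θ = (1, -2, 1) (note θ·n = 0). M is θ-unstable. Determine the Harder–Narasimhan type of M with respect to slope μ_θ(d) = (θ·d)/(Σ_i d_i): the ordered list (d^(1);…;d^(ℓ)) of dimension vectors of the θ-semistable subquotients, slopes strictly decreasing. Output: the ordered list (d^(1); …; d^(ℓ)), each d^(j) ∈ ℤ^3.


Interval decomposition of M: I[1,2], I[1,3], I[3,3].
HN type (ℓ=2): μ^(1)=1; μ^(2)=-1/2

((0, 0, 2); (2, 2, 0))


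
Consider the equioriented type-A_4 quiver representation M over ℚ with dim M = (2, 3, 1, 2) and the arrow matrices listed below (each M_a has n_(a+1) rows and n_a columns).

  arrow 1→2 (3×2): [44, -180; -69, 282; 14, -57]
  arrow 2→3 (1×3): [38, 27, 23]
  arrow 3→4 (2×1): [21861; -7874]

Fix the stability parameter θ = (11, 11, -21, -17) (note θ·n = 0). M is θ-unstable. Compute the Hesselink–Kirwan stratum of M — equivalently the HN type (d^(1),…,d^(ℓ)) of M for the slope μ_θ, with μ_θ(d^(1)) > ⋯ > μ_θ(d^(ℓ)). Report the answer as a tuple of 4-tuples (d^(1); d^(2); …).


Interval decomposition of M: I[1,2], I[1,4], I[2,2], I[4,4].
HN type (ℓ=3): μ^(1)=11; μ^(2)=-4; μ^(3)=-17

((1, 2, 0, 0); (1, 1, 1, 1); (0, 0, 0, 1))


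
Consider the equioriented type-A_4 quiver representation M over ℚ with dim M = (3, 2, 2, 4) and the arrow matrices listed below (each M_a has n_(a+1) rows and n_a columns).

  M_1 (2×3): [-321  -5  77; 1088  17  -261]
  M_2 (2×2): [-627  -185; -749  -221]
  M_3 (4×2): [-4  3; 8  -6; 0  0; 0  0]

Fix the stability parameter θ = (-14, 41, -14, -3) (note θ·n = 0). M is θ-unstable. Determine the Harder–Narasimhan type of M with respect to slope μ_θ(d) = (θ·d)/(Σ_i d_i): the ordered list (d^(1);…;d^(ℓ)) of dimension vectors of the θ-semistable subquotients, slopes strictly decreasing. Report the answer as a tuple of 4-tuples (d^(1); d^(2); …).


Via rank(M_{q-1}∘⋯∘M_p): M ≅ I[1,1], I[1,3], I[1,4], I[4,4]^3.
μ_θ-semistable layers: μ^(1)=27/2; μ^(2)=8; μ^(3)=-3; μ^(4)=-14

((0, 1, 1, 0); (0, 1, 1, 1); (0, 0, 0, 3); (3, 0, 0, 0))
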